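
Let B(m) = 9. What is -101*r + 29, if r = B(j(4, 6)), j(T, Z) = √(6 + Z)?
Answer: -880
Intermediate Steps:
r = 9
-101*r + 29 = -101*9 + 29 = -909 + 29 = -880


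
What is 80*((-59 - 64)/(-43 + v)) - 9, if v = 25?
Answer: 1613/3 ≈ 537.67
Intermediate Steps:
80*((-59 - 64)/(-43 + v)) - 9 = 80*((-59 - 64)/(-43 + 25)) - 9 = 80*(-123/(-18)) - 9 = 80*(-123*(-1/18)) - 9 = 80*(41/6) - 9 = 1640/3 - 9 = 1613/3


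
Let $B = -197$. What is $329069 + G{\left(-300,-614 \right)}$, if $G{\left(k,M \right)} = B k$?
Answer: $388169$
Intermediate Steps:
$G{\left(k,M \right)} = - 197 k$
$329069 + G{\left(-300,-614 \right)} = 329069 - -59100 = 329069 + 59100 = 388169$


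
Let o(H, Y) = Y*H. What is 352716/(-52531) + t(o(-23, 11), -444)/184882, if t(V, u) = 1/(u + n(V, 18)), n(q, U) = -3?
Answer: -29149245314395/4341280244874 ≈ -6.7144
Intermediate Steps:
o(H, Y) = H*Y
t(V, u) = 1/(-3 + u) (t(V, u) = 1/(u - 3) = 1/(-3 + u))
352716/(-52531) + t(o(-23, 11), -444)/184882 = 352716/(-52531) + 1/(-3 - 444*184882) = 352716*(-1/52531) + (1/184882)/(-447) = -352716/52531 - 1/447*1/184882 = -352716/52531 - 1/82642254 = -29149245314395/4341280244874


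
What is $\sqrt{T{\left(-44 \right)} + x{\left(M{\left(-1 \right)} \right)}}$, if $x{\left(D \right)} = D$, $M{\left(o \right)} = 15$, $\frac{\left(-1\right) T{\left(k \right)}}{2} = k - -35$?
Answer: $\sqrt{33} \approx 5.7446$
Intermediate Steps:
$T{\left(k \right)} = -70 - 2 k$ ($T{\left(k \right)} = - 2 \left(k - -35\right) = - 2 \left(k + 35\right) = - 2 \left(35 + k\right) = -70 - 2 k$)
$\sqrt{T{\left(-44 \right)} + x{\left(M{\left(-1 \right)} \right)}} = \sqrt{\left(-70 - -88\right) + 15} = \sqrt{\left(-70 + 88\right) + 15} = \sqrt{18 + 15} = \sqrt{33}$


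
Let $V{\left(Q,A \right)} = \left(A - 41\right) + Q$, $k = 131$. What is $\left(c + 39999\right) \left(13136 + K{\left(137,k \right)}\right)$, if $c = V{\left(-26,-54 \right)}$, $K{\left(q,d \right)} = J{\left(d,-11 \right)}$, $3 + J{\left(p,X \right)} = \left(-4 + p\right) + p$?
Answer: $534006298$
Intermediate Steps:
$J{\left(p,X \right)} = -7 + 2 p$ ($J{\left(p,X \right)} = -3 + \left(\left(-4 + p\right) + p\right) = -3 + \left(-4 + 2 p\right) = -7 + 2 p$)
$V{\left(Q,A \right)} = -41 + A + Q$ ($V{\left(Q,A \right)} = \left(-41 + A\right) + Q = -41 + A + Q$)
$K{\left(q,d \right)} = -7 + 2 d$
$c = -121$ ($c = -41 - 54 - 26 = -121$)
$\left(c + 39999\right) \left(13136 + K{\left(137,k \right)}\right) = \left(-121 + 39999\right) \left(13136 + \left(-7 + 2 \cdot 131\right)\right) = 39878 \left(13136 + \left(-7 + 262\right)\right) = 39878 \left(13136 + 255\right) = 39878 \cdot 13391 = 534006298$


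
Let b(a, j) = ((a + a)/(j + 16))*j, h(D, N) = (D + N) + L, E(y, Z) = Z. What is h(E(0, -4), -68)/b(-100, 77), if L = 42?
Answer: 279/1540 ≈ 0.18117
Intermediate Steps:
h(D, N) = 42 + D + N (h(D, N) = (D + N) + 42 = 42 + D + N)
b(a, j) = 2*a*j/(16 + j) (b(a, j) = ((2*a)/(16 + j))*j = (2*a/(16 + j))*j = 2*a*j/(16 + j))
h(E(0, -4), -68)/b(-100, 77) = (42 - 4 - 68)/((2*(-100)*77/(16 + 77))) = -30/(2*(-100)*77/93) = -30/(2*(-100)*77*(1/93)) = -30/(-15400/93) = -30*(-93/15400) = 279/1540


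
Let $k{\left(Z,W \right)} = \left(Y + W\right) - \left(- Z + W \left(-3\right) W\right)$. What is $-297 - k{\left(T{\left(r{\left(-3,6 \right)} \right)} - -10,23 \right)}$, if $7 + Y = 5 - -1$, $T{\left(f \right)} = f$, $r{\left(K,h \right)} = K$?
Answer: $-1913$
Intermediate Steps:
$Y = -1$ ($Y = -7 + \left(5 - -1\right) = -7 + \left(5 + 1\right) = -7 + 6 = -1$)
$k{\left(Z,W \right)} = -1 + W + Z + 3 W^{2}$ ($k{\left(Z,W \right)} = \left(-1 + W\right) - \left(- Z + W \left(-3\right) W\right) = \left(-1 + W\right) - \left(- Z + - 3 W W\right) = \left(-1 + W\right) + \left(Z - - 3 W^{2}\right) = \left(-1 + W\right) + \left(Z + 3 W^{2}\right) = -1 + W + Z + 3 W^{2}$)
$-297 - k{\left(T{\left(r{\left(-3,6 \right)} \right)} - -10,23 \right)} = -297 - \left(-1 + 23 - -7 + 3 \cdot 23^{2}\right) = -297 - \left(-1 + 23 + \left(-3 + 10\right) + 3 \cdot 529\right) = -297 - \left(-1 + 23 + 7 + 1587\right) = -297 - 1616 = -1913$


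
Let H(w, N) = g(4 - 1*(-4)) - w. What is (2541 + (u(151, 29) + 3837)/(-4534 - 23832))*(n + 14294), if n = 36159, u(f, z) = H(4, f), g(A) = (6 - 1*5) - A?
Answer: 139859946290/1091 ≈ 1.2819e+8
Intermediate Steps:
g(A) = 1 - A (g(A) = (6 - 5) - A = 1 - A)
H(w, N) = -7 - w (H(w, N) = (1 - (4 - 1*(-4))) - w = (1 - (4 + 4)) - w = (1 - 1*8) - w = (1 - 8) - w = -7 - w)
u(f, z) = -11 (u(f, z) = -7 - 1*4 = -7 - 4 = -11)
(2541 + (u(151, 29) + 3837)/(-4534 - 23832))*(n + 14294) = (2541 + (-11 + 3837)/(-4534 - 23832))*(36159 + 14294) = (2541 + 3826/(-28366))*50453 = (2541 + 3826*(-1/28366))*50453 = (2541 - 1913/14183)*50453 = (36037090/14183)*50453 = 139859946290/1091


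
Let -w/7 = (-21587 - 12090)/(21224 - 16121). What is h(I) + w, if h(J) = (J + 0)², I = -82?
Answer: 4935473/729 ≈ 6770.2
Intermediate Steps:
w = 33677/729 (w = -7*(-21587 - 12090)/(21224 - 16121) = -(-235739)/5103 = -7*(-4811/729) = 33677/729 ≈ 46.196)
h(J) = J²
h(I) + w = (-82)² + 33677/729 = 6724 + 33677/729 = 4935473/729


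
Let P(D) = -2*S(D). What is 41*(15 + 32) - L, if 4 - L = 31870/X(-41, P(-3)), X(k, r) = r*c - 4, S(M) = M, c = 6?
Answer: 46703/16 ≈ 2918.9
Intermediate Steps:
P(D) = -2*D
X(k, r) = -4 + 6*r (X(k, r) = r*6 - 4 = 6*r - 4 = -4 + 6*r)
L = -15871/16 (L = 4 - 31870/(-4 + 6*(-2*(-3))) = 4 - 31870/(-4 + 6*6) = 4 - 31870/(-4 + 36) = 4 - 31870/32 = 4 - 1*15935/16 = 4 - 15935/16 = -15871/16 ≈ -991.94)
41*(15 + 32) - L = 41*(15 + 32) - 1*(-15871/16) = 41*47 + 15871/16 = 1927 + 15871/16 = 46703/16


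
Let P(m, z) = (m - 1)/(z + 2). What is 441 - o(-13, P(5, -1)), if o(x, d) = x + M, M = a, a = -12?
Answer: 466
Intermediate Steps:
M = -12
P(m, z) = (-1 + m)/(2 + z)
o(x, d) = -12 + x (o(x, d) = x - 12 = -12 + x)
441 - o(-13, P(5, -1)) = 441 - (-12 - 13) = 441 - 1*(-25) = 441 + 25 = 466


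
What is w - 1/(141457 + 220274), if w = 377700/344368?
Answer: 34156363583/31142145252 ≈ 1.0968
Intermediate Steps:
w = 94425/86092 (w = 377700*(1/344368) = 94425/86092 ≈ 1.0968)
w - 1/(141457 + 220274) = 94425/86092 - 1/(141457 + 220274) = 94425/86092 - 1/361731 = 34156363583/31142145252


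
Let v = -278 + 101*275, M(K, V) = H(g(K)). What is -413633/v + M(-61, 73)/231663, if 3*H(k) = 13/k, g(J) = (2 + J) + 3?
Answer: -519301352243/34521493608 ≈ -15.043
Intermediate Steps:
g(J) = 5 + J
H(k) = 13/(3*k) (H(k) = (13/k)/3 = 13/(3*k))
M(K, V) = 13/(3*(5 + K))
v = 27497 (v = -278 + 27775 = 27497)
-413633/v + M(-61, 73)/231663 = -413633/27497 + (13/(3*(5 - 61)))/231663 = -413633*1/27497 + ((13/3)/(-56))*(1/231663) = -13343/887 + ((13/3)*(-1/56))*(1/231663) = -13343/887 - 13/168*1/231663 = -13343/887 - 13/38919384 = -519301352243/34521493608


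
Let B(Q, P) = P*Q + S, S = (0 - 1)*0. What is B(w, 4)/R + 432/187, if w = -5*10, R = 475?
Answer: 6712/3553 ≈ 1.8891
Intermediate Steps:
S = 0 (S = -1*0 = 0)
w = -50
B(Q, P) = P*Q (B(Q, P) = P*Q + 0 = P*Q)
B(w, 4)/R + 432/187 = (4*(-50))/475 + 432/187 = -200*1/475 + 432*(1/187) = -8/19 + 432/187 = 6712/3553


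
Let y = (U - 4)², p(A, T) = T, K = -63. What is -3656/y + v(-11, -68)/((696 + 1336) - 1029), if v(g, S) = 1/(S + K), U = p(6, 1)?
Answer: -480372817/1182537 ≈ -406.22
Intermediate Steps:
U = 1
y = 9 (y = (1 - 4)² = (-3)² = 9)
v(g, S) = 1/(-63 + S) (v(g, S) = 1/(S - 63) = 1/(-63 + S))
-3656/y + v(-11, -68)/((696 + 1336) - 1029) = -3656/9 + 1/((-63 - 68)*((696 + 1336) - 1029)) = -3656*⅑ + 1/((-131)*(2032 - 1029)) = -3656/9 - 1/131/1003 = -3656/9 - 1/131*1/1003 = -3656/9 - 1/131393 = -480372817/1182537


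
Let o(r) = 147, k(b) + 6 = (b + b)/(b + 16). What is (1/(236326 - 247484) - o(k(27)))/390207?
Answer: -1640227/4353929706 ≈ -0.00037672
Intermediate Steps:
k(b) = -6 + 2*b/(16 + b) (k(b) = -6 + (b + b)/(b + 16) = -6 + (2*b)/(16 + b) = -6 + 2*b/(16 + b))
(1/(236326 - 247484) - o(k(27)))/390207 = (1/(236326 - 247484) - 1*147)/390207 = (1/(-11158) - 147)*(1/390207) = (-1/11158 - 147)*(1/390207) = -1640227/11158*1/390207 = -1640227/4353929706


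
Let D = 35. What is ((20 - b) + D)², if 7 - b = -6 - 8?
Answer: 1156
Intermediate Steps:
b = 21 (b = 7 - (-6 - 8) = 7 - 1*(-14) = 7 + 14 = 21)
((20 - b) + D)² = ((20 - 1*21) + 35)² = ((20 - 21) + 35)² = (-1 + 35)² = 34² = 1156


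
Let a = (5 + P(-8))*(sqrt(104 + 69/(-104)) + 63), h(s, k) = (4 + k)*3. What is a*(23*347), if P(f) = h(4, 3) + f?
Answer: 9050454 + 71829*sqrt(279422)/26 ≈ 1.0511e+7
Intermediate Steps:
h(s, k) = 12 + 3*k
P(f) = 21 + f (P(f) = (12 + 3*3) + f = (12 + 9) + f = 21 + f)
a = 1134 + 9*sqrt(279422)/26 (a = (5 + (21 - 8))*(sqrt(104 + 69/(-104)) + 63) = (5 + 13)*(sqrt(104 + 69*(-1/104)) + 63) = 18*(sqrt(104 - 69/104) + 63) = 18*(sqrt(10747/104) + 63) = 18*(sqrt(279422)/52 + 63) = 18*(63 + sqrt(279422)/52) = 1134 + 9*sqrt(279422)/26 ≈ 1317.0)
a*(23*347) = (1134 + 9*sqrt(279422)/26)*(23*347) = (1134 + 9*sqrt(279422)/26)*7981 = 9050454 + 71829*sqrt(279422)/26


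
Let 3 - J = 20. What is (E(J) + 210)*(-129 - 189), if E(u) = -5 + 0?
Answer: -65190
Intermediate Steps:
J = -17 (J = 3 - 1*20 = 3 - 20 = -17)
E(u) = -5
(E(J) + 210)*(-129 - 189) = (-5 + 210)*(-129 - 189) = 205*(-318) = -65190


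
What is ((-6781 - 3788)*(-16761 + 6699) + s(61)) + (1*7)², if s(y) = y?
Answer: 106345388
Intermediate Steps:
((-6781 - 3788)*(-16761 + 6699) + s(61)) + (1*7)² = ((-6781 - 3788)*(-16761 + 6699) + 61) + (1*7)² = (-10569*(-10062) + 61) + 7² = (106345278 + 61) + 49 = 106345339 + 49 = 106345388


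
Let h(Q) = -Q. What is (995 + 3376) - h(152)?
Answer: 4523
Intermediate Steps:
(995 + 3376) - h(152) = (995 + 3376) - (-1)*152 = 4371 - 1*(-152) = 4371 + 152 = 4523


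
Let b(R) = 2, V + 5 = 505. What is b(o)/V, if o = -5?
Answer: 1/250 ≈ 0.0040000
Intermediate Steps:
V = 500 (V = -5 + 505 = 500)
b(o)/V = 2/500 = 2*(1/500) = 1/250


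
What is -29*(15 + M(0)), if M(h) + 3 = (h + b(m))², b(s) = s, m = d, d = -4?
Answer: -812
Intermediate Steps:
m = -4
M(h) = -3 + (-4 + h)² (M(h) = -3 + (h - 4)² = -3 + (-4 + h)²)
-29*(15 + M(0)) = -29*(15 + (-3 + (-4 + 0)²)) = -29*(15 + (-3 + (-4)²)) = -29*(15 + (-3 + 16)) = -29*(15 + 13) = -29*28 = -812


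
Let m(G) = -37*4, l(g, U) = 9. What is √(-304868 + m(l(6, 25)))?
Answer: 2*I*√76254 ≈ 552.28*I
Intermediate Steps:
m(G) = -148
√(-304868 + m(l(6, 25))) = √(-304868 - 148) = √(-305016) = 2*I*√76254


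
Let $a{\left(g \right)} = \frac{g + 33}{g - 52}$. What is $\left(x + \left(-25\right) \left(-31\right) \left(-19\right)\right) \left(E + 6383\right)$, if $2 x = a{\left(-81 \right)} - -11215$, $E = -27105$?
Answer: $\frac{25127569727}{133} \approx 1.8893 \cdot 10^{8}$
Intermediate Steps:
$a{\left(g \right)} = \frac{33 + g}{-52 + g}$
$x = \frac{1491643}{266}$ ($x = \frac{\frac{33 - 81}{-52 - 81} - -11215}{2} = \frac{\frac{1}{-133} \left(-48\right) + 11215}{2} = \frac{\left(- \frac{1}{133}\right) \left(-48\right) + 11215}{2} = \frac{\frac{48}{133} + 11215}{2} = \frac{1}{2} \cdot \frac{1491643}{133} = \frac{1491643}{266} \approx 5607.7$)
$\left(x + \left(-25\right) \left(-31\right) \left(-19\right)\right) \left(E + 6383\right) = \left(\frac{1491643}{266} + \left(-25\right) \left(-31\right) \left(-19\right)\right) \left(-27105 + 6383\right) = \left(\frac{1491643}{266} + 775 \left(-19\right)\right) \left(-20722\right) = \left(\frac{1491643}{266} - 14725\right) \left(-20722\right) = \left(- \frac{2425207}{266}\right) \left(-20722\right) = \frac{25127569727}{133}$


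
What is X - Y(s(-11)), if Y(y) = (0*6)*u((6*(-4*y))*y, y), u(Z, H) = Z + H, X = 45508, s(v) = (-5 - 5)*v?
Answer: 45508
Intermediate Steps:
s(v) = -10*v
u(Z, H) = H + Z
Y(y) = 0 (Y(y) = (0*6)*(y + (6*(-4*y))*y) = 0*(y + (-24*y)*y) = 0*(y - 24*y²) = 0)
X - Y(s(-11)) = 45508 - 1*0 = 45508 + 0 = 45508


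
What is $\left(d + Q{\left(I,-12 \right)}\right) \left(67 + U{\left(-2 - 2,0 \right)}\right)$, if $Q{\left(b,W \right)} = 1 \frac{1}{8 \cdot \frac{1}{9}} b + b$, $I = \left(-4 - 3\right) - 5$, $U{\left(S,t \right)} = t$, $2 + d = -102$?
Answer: $- \frac{17353}{2} \approx -8676.5$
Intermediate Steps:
$d = -104$ ($d = -2 - 102 = -104$)
$I = -12$ ($I = -7 - 5 = -12$)
$Q{\left(b,W \right)} = \frac{17 b}{8}$ ($Q{\left(b,W \right)} = 1 \frac{1}{8 \cdot \frac{1}{9}} b + b = 1 \frac{1}{\frac{8}{9}} b + b = 1 \cdot \frac{9}{8} b + b = \frac{9 b}{8} + b = \frac{17 b}{8}$)
$\left(d + Q{\left(I,-12 \right)}\right) \left(67 + U{\left(-2 - 2,0 \right)}\right) = \left(-104 + \frac{17}{8} \left(-12\right)\right) \left(67 + 0\right) = \left(-104 - \frac{51}{2}\right) 67 = \left(- \frac{259}{2}\right) 67 = - \frac{17353}{2}$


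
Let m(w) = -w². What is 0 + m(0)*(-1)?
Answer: 0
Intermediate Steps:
0 + m(0)*(-1) = 0 - 1*0²*(-1) = 0 - 1*0*(-1) = 0 + 0*(-1) = 0 + 0 = 0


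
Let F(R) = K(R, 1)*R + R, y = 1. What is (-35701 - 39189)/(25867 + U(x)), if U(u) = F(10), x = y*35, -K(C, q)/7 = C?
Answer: -74890/25177 ≈ -2.9745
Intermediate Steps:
K(C, q) = -7*C
F(R) = R - 7*R² (F(R) = (-7*R)*R + R = -7*R² + R = R - 7*R²)
x = 35 (x = 1*35 = 35)
U(u) = -690 (U(u) = 10*(1 - 7*10) = 10*(1 - 70) = 10*(-69) = -690)
(-35701 - 39189)/(25867 + U(x)) = (-35701 - 39189)/(25867 - 690) = -74890/25177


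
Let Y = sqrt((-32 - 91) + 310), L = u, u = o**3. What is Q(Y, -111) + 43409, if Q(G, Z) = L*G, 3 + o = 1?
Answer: 43409 - 8*sqrt(187) ≈ 43300.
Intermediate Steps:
o = -2 (o = -3 + 1 = -2)
u = -8 (u = (-2)**3 = -8)
L = -8
Y = sqrt(187) (Y = sqrt(-123 + 310) = sqrt(187) ≈ 13.675)
Q(G, Z) = -8*G
Q(Y, -111) + 43409 = -8*sqrt(187) + 43409 = 43409 - 8*sqrt(187)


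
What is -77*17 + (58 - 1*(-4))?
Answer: -1247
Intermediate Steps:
-77*17 + (58 - 1*(-4)) = -1309 + (58 + 4) = -1309 + 62 = -1247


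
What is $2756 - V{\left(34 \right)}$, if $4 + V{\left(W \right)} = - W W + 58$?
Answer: $3858$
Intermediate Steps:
$V{\left(W \right)} = 54 - W^{2}$ ($V{\left(W \right)} = -4 + \left(- W W + 58\right) = -4 - \left(-58 + W^{2}\right) = 54 - W^{2}$)
$2756 - V{\left(34 \right)} = 2756 - \left(54 - 34^{2}\right) = 2756 - \left(54 - 1156\right) = 2756 - -1102 = 2756 + 1102 = 3858$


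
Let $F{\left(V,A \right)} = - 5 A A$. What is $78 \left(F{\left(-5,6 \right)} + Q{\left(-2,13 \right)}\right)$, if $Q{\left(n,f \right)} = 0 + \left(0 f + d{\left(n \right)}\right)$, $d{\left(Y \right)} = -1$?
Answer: $-14118$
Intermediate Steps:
$F{\left(V,A \right)} = - 5 A^{2}$
$Q{\left(n,f \right)} = -1$ ($Q{\left(n,f \right)} = 0 - \left(1 + 0 f\right) = 0 + \left(0 - 1\right) = 0 - 1 = -1$)
$78 \left(F{\left(-5,6 \right)} + Q{\left(-2,13 \right)}\right) = 78 \left(- 5 \cdot 6^{2} - 1\right) = 78 \left(\left(-5\right) 36 - 1\right) = 78 \left(-180 - 1\right) = 78 \left(-181\right) = -14118$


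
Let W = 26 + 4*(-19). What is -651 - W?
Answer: -601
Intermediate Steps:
W = -50 (W = 26 - 76 = -50)
-651 - W = -651 - 1*(-50) = -651 + 50 = -601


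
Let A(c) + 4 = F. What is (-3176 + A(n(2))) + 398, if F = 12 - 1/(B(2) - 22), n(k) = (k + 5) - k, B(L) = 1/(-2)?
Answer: -124648/45 ≈ -2770.0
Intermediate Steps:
B(L) = -½
n(k) = 5 (n(k) = (5 + k) - k = 5)
F = 542/45 (F = 12 - 1/(-½ - 22) = 12 - 1/(-45/2) = 12 - 1*(-2/45) = 12 + 2/45 = 542/45 ≈ 12.044)
A(c) = 362/45 (A(c) = -4 + 542/45 = 362/45)
(-3176 + A(n(2))) + 398 = (-3176 + 362/45) + 398 = -142558/45 + 398 = -124648/45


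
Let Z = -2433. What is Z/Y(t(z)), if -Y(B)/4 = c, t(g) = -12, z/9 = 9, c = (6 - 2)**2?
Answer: 2433/64 ≈ 38.016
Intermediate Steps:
c = 16 (c = 4**2 = 16)
z = 81 (z = 9*9 = 81)
Y(B) = -64 (Y(B) = -4*16 = -64)
Z/Y(t(z)) = -2433/(-64) = -2433*(-1/64) = 2433/64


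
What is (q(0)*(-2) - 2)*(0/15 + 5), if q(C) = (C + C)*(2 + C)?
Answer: -10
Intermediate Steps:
q(C) = 2*C*(2 + C) (q(C) = (2*C)*(2 + C) = 2*C*(2 + C))
(q(0)*(-2) - 2)*(0/15 + 5) = ((2*0*(2 + 0))*(-2) - 2)*(0/15 + 5) = ((2*0*2)*(-2) - 2)*(0*(1/15) + 5) = (0*(-2) - 2)*(0 + 5) = (0 - 2)*5 = -2*5 = -10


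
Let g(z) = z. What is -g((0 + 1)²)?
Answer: -1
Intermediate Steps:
-g((0 + 1)²) = -(0 + 1)² = -1*1² = -1*1 = -1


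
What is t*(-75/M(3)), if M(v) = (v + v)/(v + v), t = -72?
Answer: 5400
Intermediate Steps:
M(v) = 1 (M(v) = (2*v)/((2*v)) = (2*v)*(1/(2*v)) = 1)
t*(-75/M(3)) = -(-5400)/1 = -(-5400) = -72*(-75) = 5400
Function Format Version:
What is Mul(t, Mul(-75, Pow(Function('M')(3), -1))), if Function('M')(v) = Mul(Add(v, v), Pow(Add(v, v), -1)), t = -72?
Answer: 5400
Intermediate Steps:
Function('M')(v) = 1 (Function('M')(v) = Mul(Mul(2, v), Pow(Mul(2, v), -1)) = Mul(Mul(2, v), Mul(Rational(1, 2), Pow(v, -1))) = 1)
Mul(t, Mul(-75, Pow(Function('M')(3), -1))) = Mul(-72, Mul(-75, Pow(1, -1))) = Mul(-72, Mul(-75, 1)) = Mul(-72, -75) = 5400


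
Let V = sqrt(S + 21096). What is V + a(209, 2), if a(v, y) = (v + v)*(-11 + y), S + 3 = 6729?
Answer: -3762 + sqrt(27822) ≈ -3595.2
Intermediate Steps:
S = 6726 (S = -3 + 6729 = 6726)
a(v, y) = 2*v*(-11 + y) (a(v, y) = (2*v)*(-11 + y) = 2*v*(-11 + y))
V = sqrt(27822) (V = sqrt(6726 + 21096) = sqrt(27822) ≈ 166.80)
V + a(209, 2) = sqrt(27822) + 2*209*(-11 + 2) = sqrt(27822) + 2*209*(-9) = sqrt(27822) - 3762 = -3762 + sqrt(27822)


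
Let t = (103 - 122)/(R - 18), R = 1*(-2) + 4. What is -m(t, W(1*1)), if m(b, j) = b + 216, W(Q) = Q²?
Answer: -3475/16 ≈ -217.19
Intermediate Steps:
R = 2 (R = -2 + 4 = 2)
t = 19/16 (t = (103 - 122)/(2 - 18) = -19/(-16) = -19*(-1/16) = 19/16 ≈ 1.1875)
m(b, j) = 216 + b
-m(t, W(1*1)) = -(216 + 19/16) = -1*3475/16 = -3475/16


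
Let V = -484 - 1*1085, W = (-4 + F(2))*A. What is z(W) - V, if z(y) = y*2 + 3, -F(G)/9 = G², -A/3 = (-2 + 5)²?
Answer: 3732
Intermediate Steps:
A = -27 (A = -3*(-2 + 5)² = -3*3² = -3*9 = -27)
F(G) = -9*G²
W = 1080 (W = (-4 - 9*2²)*(-27) = (-4 - 9*4)*(-27) = (-4 - 36)*(-27) = -40*(-27) = 1080)
z(y) = 3 + 2*y (z(y) = 2*y + 3 = 3 + 2*y)
V = -1569 (V = -484 - 1085 = -1569)
z(W) - V = (3 + 2*1080) - 1*(-1569) = (3 + 2160) + 1569 = 2163 + 1569 = 3732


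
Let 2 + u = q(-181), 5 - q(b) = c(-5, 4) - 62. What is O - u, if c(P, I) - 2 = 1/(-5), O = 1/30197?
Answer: -9542247/150985 ≈ -63.200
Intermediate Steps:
O = 1/30197 ≈ 3.3116e-5
c(P, I) = 9/5 (c(P, I) = 2 + 1/(-5) = 2 - 1/5 = 9/5)
q(b) = 326/5 (q(b) = 5 - (9/5 - 62) = 5 - 1*(-301/5) = 5 + 301/5 = 326/5)
u = 316/5 (u = -2 + 326/5 = 316/5 ≈ 63.200)
O - u = 1/30197 - 1*316/5 = 1/30197 - 316/5 = -9542247/150985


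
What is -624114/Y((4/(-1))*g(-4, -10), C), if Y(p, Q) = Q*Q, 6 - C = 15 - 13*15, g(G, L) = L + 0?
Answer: -34673/1922 ≈ -18.040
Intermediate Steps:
g(G, L) = L
C = 186 (C = 6 - (15 - 13*15) = 6 - (15 - 195) = 6 - 1*(-180) = 6 + 180 = 186)
Y(p, Q) = Q²
-624114/Y((4/(-1))*g(-4, -10), C) = -624114/(186²) = -624114/34596 = -624114*1/34596 = -34673/1922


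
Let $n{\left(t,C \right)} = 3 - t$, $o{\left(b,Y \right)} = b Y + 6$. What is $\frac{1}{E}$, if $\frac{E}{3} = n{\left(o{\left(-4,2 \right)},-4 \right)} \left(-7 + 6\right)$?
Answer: $- \frac{1}{15} \approx -0.066667$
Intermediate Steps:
$o{\left(b,Y \right)} = 6 + Y b$ ($o{\left(b,Y \right)} = Y b + 6 = 6 + Y b$)
$E = -15$ ($E = 3 \left(3 - \left(6 + 2 \left(-4\right)\right)\right) \left(-7 + 6\right) = 3 \left(3 - \left(6 - 8\right)\right) \left(-1\right) = 3 \left(3 - -2\right) \left(-1\right) = 3 \left(3 + 2\right) \left(-1\right) = 3 \cdot 5 \left(-1\right) = 3 \left(-5\right) = -15$)
$\frac{1}{E} = \frac{1}{-15} = - \frac{1}{15}$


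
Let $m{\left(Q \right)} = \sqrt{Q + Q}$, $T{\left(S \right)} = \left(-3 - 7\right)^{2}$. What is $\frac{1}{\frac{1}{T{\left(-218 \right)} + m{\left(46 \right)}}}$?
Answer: $100 + 2 \sqrt{23} \approx 109.59$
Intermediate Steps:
$T{\left(S \right)} = 100$ ($T{\left(S \right)} = \left(-10\right)^{2} = 100$)
$m{\left(Q \right)} = \sqrt{2} \sqrt{Q}$ ($m{\left(Q \right)} = \sqrt{2 Q} = \sqrt{2} \sqrt{Q}$)
$\frac{1}{\frac{1}{T{\left(-218 \right)} + m{\left(46 \right)}}} = \frac{1}{\frac{1}{100 + \sqrt{2} \sqrt{46}}} = \frac{1}{\frac{1}{100 + 2 \sqrt{23}}} = 100 + 2 \sqrt{23}$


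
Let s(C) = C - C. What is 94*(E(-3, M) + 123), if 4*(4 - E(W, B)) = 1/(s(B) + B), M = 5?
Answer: 119333/10 ≈ 11933.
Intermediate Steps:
s(C) = 0
E(W, B) = 4 - 1/(4*B) (E(W, B) = 4 - 1/(4*(0 + B)) = 4 - 1/(4*B))
94*(E(-3, M) + 123) = 94*((4 - 1/4/5) + 123) = 94*((4 - 1/4*1/5) + 123) = 94*((4 - 1/20) + 123) = 94*(79/20 + 123) = 94*(2539/20) = 119333/10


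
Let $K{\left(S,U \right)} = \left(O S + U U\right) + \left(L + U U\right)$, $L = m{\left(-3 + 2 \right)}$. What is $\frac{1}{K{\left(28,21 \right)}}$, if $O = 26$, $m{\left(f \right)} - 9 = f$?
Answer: $\frac{1}{1618} \approx 0.00061805$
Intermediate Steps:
$m{\left(f \right)} = 9 + f$
$L = 8$ ($L = 9 + \left(-3 + 2\right) = 9 - 1 = 8$)
$K{\left(S,U \right)} = 8 + 2 U^{2} + 26 S$ ($K{\left(S,U \right)} = \left(26 S + U U\right) + \left(8 + U U\right) = \left(26 S + U^{2}\right) + \left(8 + U^{2}\right) = \left(U^{2} + 26 S\right) + \left(8 + U^{2}\right) = 8 + 2 U^{2} + 26 S$)
$\frac{1}{K{\left(28,21 \right)}} = \frac{1}{8 + 2 \cdot 21^{2} + 26 \cdot 28} = \frac{1}{8 + 2 \cdot 441 + 728} = \frac{1}{8 + 882 + 728} = \frac{1}{1618}$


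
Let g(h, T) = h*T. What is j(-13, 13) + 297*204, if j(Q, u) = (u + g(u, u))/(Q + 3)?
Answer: 302849/5 ≈ 60570.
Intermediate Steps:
g(h, T) = T*h
j(Q, u) = (u + u**2)/(3 + Q) (j(Q, u) = (u + u*u)/(Q + 3) = (u + u**2)/(3 + Q))
j(-13, 13) + 297*204 = 13*(1 + 13)/(3 - 13) + 297*204 = 13*14/(-10) + 60588 = 13*(-1/10)*14 + 60588 = -91/5 + 60588 = 302849/5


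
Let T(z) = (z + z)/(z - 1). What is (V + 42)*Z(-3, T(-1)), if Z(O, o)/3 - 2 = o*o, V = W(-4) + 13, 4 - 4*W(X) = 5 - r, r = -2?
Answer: 1953/4 ≈ 488.25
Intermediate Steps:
W(X) = -¾ (W(X) = 1 - (5 - 1*(-2))/4 = 1 - (5 + 2)/4 = 1 - ¼*7 = 1 - 7/4 = -¾)
V = 49/4 (V = -¾ + 13 = 49/4 ≈ 12.250)
T(z) = 2*z/(-1 + z) (T(z) = (2*z)/(-1 + z) = 2*z/(-1 + z))
Z(O, o) = 6 + 3*o² (Z(O, o) = 6 + 3*(o*o) = 6 + 3*o²)
(V + 42)*Z(-3, T(-1)) = (49/4 + 42)*(6 + 3*(2*(-1)/(-1 - 1))²) = 217*(6 + 3*(2*(-1)/(-2))²)/4 = 217*(6 + 3*(2*(-1)*(-½))²)/4 = 217*(6 + 3*1²)/4 = 217*(6 + 3*1)/4 = 217*(6 + 3)/4 = (217/4)*9 = 1953/4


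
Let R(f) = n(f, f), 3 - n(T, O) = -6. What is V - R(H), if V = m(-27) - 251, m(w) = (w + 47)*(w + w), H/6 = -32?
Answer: -1340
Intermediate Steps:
H = -192 (H = 6*(-32) = -192)
n(T, O) = 9 (n(T, O) = 3 - 1*(-6) = 3 + 6 = 9)
R(f) = 9
m(w) = 2*w*(47 + w) (m(w) = (47 + w)*(2*w) = 2*w*(47 + w))
V = -1331 (V = 2*(-27)*(47 - 27) - 251 = 2*(-27)*20 - 251 = -1080 - 251 = -1331)
V - R(H) = -1331 - 1*9 = -1331 - 9 = -1340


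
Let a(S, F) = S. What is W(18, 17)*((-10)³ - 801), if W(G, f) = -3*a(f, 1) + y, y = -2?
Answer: 95453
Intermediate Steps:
W(G, f) = -2 - 3*f (W(G, f) = -3*f - 2 = -2 - 3*f)
W(18, 17)*((-10)³ - 801) = (-2 - 3*17)*((-10)³ - 801) = (-2 - 51)*(-1000 - 801) = -53*(-1801) = 95453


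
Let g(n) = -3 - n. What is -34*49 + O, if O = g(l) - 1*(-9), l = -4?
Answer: -1656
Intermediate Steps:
O = 10 (O = (-3 - 1*(-4)) - 1*(-9) = (-3 + 4) + 9 = 1 + 9 = 10)
-34*49 + O = -34*49 + 10 = -1666 + 10 = -1656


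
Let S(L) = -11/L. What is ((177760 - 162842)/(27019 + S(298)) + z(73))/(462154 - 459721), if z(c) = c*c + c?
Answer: 14499821422/6529888961 ≈ 2.2205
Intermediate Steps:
z(c) = c + c² (z(c) = c² + c = c + c²)
((177760 - 162842)/(27019 + S(298)) + z(73))/(462154 - 459721) = ((177760 - 162842)/(27019 - 11/298) + 73*(1 + 73))/(462154 - 459721) = (14918/(27019 - 11*1/298) + 73*74)/2433 = (14918/(27019 - 11/298) + 5402)*(1/2433) = (14918/(8051651/298) + 5402)*(1/2433) = (14918*(298/8051651) + 5402)*(1/2433) = (4445564/8051651 + 5402)*(1/2433) = (43499464266/8051651)*(1/2433) = 14499821422/6529888961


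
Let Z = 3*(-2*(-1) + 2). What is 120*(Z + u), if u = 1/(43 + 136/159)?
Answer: 10060200/6973 ≈ 1442.7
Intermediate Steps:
Z = 12 (Z = 3*(2 + 2) = 3*4 = 12)
u = 159/6973 (u = 1/(43 + 136*(1/159)) = 1/(43 + 136/159) = 1/(6973/159) = 159/6973 ≈ 0.022802)
120*(Z + u) = 120*(12 + 159/6973) = 120*(83835/6973) = 10060200/6973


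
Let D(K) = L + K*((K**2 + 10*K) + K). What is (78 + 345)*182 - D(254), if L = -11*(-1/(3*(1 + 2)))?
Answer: -153177797/9 ≈ -1.7020e+7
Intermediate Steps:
L = 11/9 (L = -11/((-3*3)) = -11/(-9) = -11*(-1/9) = 11/9 ≈ 1.2222)
D(K) = 11/9 + K*(K**2 + 11*K) (D(K) = 11/9 + K*((K**2 + 10*K) + K) = 11/9 + K*(K**2 + 11*K))
(78 + 345)*182 - D(254) = (78 + 345)*182 - (11/9 + 254**3 + 11*254**2) = 423*182 - (11/9 + 16387064 + 11*64516) = 76986 - (11/9 + 16387064 + 709676) = 76986 - 1*153870671/9 = 76986 - 153870671/9 = -153177797/9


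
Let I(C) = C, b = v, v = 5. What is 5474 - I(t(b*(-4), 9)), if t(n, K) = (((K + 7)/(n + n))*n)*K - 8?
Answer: 5410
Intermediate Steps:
b = 5
t(n, K) = -8 + K*(7/2 + K/2) (t(n, K) = (((7 + K)/((2*n)))*n)*K - 8 = (((7 + K)*(1/(2*n)))*n)*K - 8 = (((7 + K)/(2*n))*n)*K - 8 = (7/2 + K/2)*K - 8 = K*(7/2 + K/2) - 8 = -8 + K*(7/2 + K/2))
5474 - I(t(b*(-4), 9)) = 5474 - (-8 + (½)*9² + (7/2)*9) = 5474 - (-8 + (½)*81 + 63/2) = 5474 - (-8 + 81/2 + 63/2) = 5474 - 1*64 = 5474 - 64 = 5410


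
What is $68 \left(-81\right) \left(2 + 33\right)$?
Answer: $-192780$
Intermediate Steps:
$68 \left(-81\right) \left(2 + 33\right) = \left(-5508\right) 35 = -192780$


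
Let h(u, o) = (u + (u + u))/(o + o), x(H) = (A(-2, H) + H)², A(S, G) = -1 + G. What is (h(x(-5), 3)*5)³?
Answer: 221445125/8 ≈ 2.7681e+7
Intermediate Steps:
x(H) = (-1 + 2*H)² (x(H) = ((-1 + H) + H)² = (-1 + 2*H)²)
h(u, o) = 3*u/(2*o) (h(u, o) = (u + 2*u)/((2*o)) = (3*u)*(1/(2*o)) = 3*u/(2*o))
(h(x(-5), 3)*5)³ = (((3/2)*(-1 + 2*(-5))²/3)*5)³ = (((3/2)*(-1 - 10)²*(⅓))*5)³ = (((3/2)*(-11)²*(⅓))*5)³ = (((3/2)*121*(⅓))*5)³ = ((121/2)*5)³ = (605/2)³ = 221445125/8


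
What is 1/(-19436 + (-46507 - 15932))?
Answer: -1/81875 ≈ -1.2214e-5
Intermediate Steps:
1/(-19436 + (-46507 - 15932)) = 1/(-19436 - 62439) = 1/(-81875) = -1/81875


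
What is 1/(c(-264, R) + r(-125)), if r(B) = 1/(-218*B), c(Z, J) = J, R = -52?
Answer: -27250/1416999 ≈ -0.019231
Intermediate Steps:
r(B) = -1/(218*B)
1/(c(-264, R) + r(-125)) = 1/(-52 - 1/218/(-125)) = 1/(-52 - 1/218*(-1/125)) = 1/(-52 + 1/27250) = 1/(-1416999/27250) = -27250/1416999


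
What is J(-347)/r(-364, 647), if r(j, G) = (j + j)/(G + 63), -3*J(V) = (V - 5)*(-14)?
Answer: 62480/39 ≈ 1602.1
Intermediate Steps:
J(V) = -70/3 + 14*V/3 (J(V) = -(V - 5)*(-14)/3 = -(-5 + V)*(-14)/3 = -(70 - 14*V)/3 = -70/3 + 14*V/3)
r(j, G) = 2*j/(63 + G) (r(j, G) = (2*j)/(63 + G) = 2*j/(63 + G))
J(-347)/r(-364, 647) = (-70/3 + (14/3)*(-347))/((2*(-364)/(63 + 647))) = (-70/3 - 4858/3)/((2*(-364)/710)) = -4928/(3*(2*(-364)*(1/710))) = -4928/(3*(-364/355)) = -4928/3*(-355/364) = 62480/39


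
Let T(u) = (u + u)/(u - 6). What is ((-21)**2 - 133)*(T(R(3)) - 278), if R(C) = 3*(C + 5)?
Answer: -254408/3 ≈ -84803.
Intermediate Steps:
R(C) = 15 + 3*C (R(C) = 3*(5 + C) = 15 + 3*C)
T(u) = 2*u/(-6 + u) (T(u) = (2*u)/(-6 + u) = 2*u/(-6 + u))
((-21)**2 - 133)*(T(R(3)) - 278) = ((-21)**2 - 133)*(2*(15 + 3*3)/(-6 + (15 + 3*3)) - 278) = (441 - 133)*(2*(15 + 9)/(-6 + (15 + 9)) - 278) = 308*(2*24/(-6 + 24) - 278) = 308*(2*24/18 - 278) = 308*(2*24*(1/18) - 278) = 308*(8/3 - 278) = 308*(-826/3) = -254408/3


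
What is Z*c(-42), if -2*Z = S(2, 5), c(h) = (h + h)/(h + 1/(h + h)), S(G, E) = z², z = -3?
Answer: -31752/3529 ≈ -8.9975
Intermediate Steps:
S(G, E) = 9 (S(G, E) = (-3)² = 9)
c(h) = 2*h/(h + 1/(2*h)) (c(h) = (2*h)/(h + 1/(2*h)) = 2*h/(h + 1/(2*h)))
Z = -9/2 (Z = -½*9 = -9/2 ≈ -4.5000)
Z*c(-42) = -18*(-42)²/(1 + 2*(-42)²) = -18*1764/(1 + 2*1764) = -18*1764/(1 + 3528) = -18*1764/3529 = -9/2*7056/3529 = -31752/3529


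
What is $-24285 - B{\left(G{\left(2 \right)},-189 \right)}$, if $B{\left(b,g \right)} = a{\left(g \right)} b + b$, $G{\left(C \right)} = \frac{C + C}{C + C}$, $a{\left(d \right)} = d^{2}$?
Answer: $-60007$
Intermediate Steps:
$G{\left(C \right)} = 1$ ($G{\left(C \right)} = \frac{2 C}{2 C} = 2 C \frac{1}{2 C} = 1$)
$B{\left(b,g \right)} = b + b g^{2}$ ($B{\left(b,g \right)} = g^{2} b + b = b g^{2} + b = b + b g^{2}$)
$-24285 - B{\left(G{\left(2 \right)},-189 \right)} = -24285 - 1 \left(1 + \left(-189\right)^{2}\right) = -24285 - 1 \left(1 + 35721\right) = -24285 - 1 \cdot 35722 = -24285 - 35722 = -60007$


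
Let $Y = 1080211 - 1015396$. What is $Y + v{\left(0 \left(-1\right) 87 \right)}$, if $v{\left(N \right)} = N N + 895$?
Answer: $65710$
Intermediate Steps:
$Y = 64815$
$v{\left(N \right)} = 895 + N^{2}$ ($v{\left(N \right)} = N^{2} + 895 = 895 + N^{2}$)
$Y + v{\left(0 \left(-1\right) 87 \right)} = 64815 + \left(895 + \left(0 \left(-1\right) 87\right)^{2}\right) = 64815 + \left(895 + \left(0 \cdot 87\right)^{2}\right) = 64815 + \left(895 + 0^{2}\right) = 64815 + \left(895 + 0\right) = 64815 + 895 = 65710$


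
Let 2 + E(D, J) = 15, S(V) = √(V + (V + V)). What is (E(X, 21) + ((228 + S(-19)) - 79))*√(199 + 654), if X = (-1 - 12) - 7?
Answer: √853*(162 + I*√57) ≈ 4731.4 + 220.5*I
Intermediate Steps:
X = -20 (X = -13 - 7 = -20)
S(V) = √3*√V (S(V) = √(V + 2*V) = √(3*V) = √3*√V)
E(D, J) = 13 (E(D, J) = -2 + 15 = 13)
(E(X, 21) + ((228 + S(-19)) - 79))*√(199 + 654) = (13 + ((228 + √3*√(-19)) - 79))*√(199 + 654) = (13 + ((228 + √3*(I*√19)) - 79))*√853 = (13 + ((228 + I*√57) - 79))*√853 = (13 + (149 + I*√57))*√853 = (162 + I*√57)*√853 = √853*(162 + I*√57)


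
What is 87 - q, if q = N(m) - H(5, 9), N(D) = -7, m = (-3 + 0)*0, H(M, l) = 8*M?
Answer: 134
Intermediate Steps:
m = 0 (m = -3*0 = 0)
q = -47 (q = -7 - 8*5 = -7 - 1*40 = -7 - 40 = -47)
87 - q = 87 - 1*(-47) = 87 + 47 = 134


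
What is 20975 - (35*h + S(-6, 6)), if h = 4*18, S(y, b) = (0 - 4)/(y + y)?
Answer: 55364/3 ≈ 18455.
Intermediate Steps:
S(y, b) = -2/y (S(y, b) = -4*1/(2*y) = -2/y)
h = 72
20975 - (35*h + S(-6, 6)) = 20975 - (35*72 - 2/(-6)) = 20975 - (2520 - 2*(-⅙)) = 20975 - (2520 + ⅓) = 20975 - 1*7561/3 = 20975 - 7561/3 = 55364/3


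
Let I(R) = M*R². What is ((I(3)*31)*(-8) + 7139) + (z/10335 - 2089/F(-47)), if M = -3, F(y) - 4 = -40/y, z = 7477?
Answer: 10529166917/785460 ≈ 13405.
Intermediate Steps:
F(y) = 4 - 40/y
I(R) = -3*R²
((I(3)*31)*(-8) + 7139) + (z/10335 - 2089/F(-47)) = ((-3*3²*31)*(-8) + 7139) + (7477/10335 - 2089/(4 - 40/(-47))) = ((-3*9*31)*(-8) + 7139) + (7477*(1/10335) - 2089/(4 - 40*(-1/47))) = (-27*31*(-8) + 7139) + (7477/10335 - 2089/(4 + 40/47)) = (-837*(-8) + 7139) + (7477/10335 - 2089/228/47) = (6696 + 7139) + (7477/10335 - 2089*47/228) = 13835 + (7477/10335 - 98183/228) = 13835 - 337672183/785460 = 10529166917/785460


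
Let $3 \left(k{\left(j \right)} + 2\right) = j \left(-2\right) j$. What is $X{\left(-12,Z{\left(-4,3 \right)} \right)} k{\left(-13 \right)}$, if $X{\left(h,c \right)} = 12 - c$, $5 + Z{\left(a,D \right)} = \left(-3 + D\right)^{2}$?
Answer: $- \frac{5848}{3} \approx -1949.3$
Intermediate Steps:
$Z{\left(a,D \right)} = -5 + \left(-3 + D\right)^{2}$
$k{\left(j \right)} = -2 - \frac{2 j^{2}}{3}$ ($k{\left(j \right)} = -2 + \frac{j \left(-2\right) j}{3} = -2 + \frac{- 2 j j}{3} = -2 + \frac{\left(-2\right) j^{2}}{3} = -2 - \frac{2 j^{2}}{3}$)
$X{\left(-12,Z{\left(-4,3 \right)} \right)} k{\left(-13 \right)} = \left(12 - \left(-5 + \left(-3 + 3\right)^{2}\right)\right) \left(-2 - \frac{2 \left(-13\right)^{2}}{3}\right) = \left(12 - \left(-5 + 0^{2}\right)\right) \left(-2 - \frac{338}{3}\right) = \left(12 - \left(-5 + 0\right)\right) \left(-2 - \frac{338}{3}\right) = \left(12 - -5\right) \left(- \frac{344}{3}\right) = \left(12 + 5\right) \left(- \frac{344}{3}\right) = 17 \left(- \frac{344}{3}\right) = - \frac{5848}{3}$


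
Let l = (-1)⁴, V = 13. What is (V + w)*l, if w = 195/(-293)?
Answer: 3614/293 ≈ 12.334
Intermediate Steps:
w = -195/293 (w = 195*(-1/293) = -195/293 ≈ -0.66553)
l = 1
(V + w)*l = (13 - 195/293)*1 = (3614/293)*1 = 3614/293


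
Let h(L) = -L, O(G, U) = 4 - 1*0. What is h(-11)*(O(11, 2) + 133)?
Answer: 1507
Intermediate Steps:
O(G, U) = 4 (O(G, U) = 4 + 0 = 4)
h(-11)*(O(11, 2) + 133) = (-1*(-11))*(4 + 133) = 11*137 = 1507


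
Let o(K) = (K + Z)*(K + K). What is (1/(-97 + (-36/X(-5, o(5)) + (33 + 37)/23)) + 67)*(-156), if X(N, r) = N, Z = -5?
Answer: -104261664/9977 ≈ -10450.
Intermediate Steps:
o(K) = 2*K*(-5 + K) (o(K) = (K - 5)*(K + K) = (-5 + K)*(2*K) = 2*K*(-5 + K))
(1/(-97 + (-36/X(-5, o(5)) + (33 + 37)/23)) + 67)*(-156) = (1/(-97 + (-36/(-5) + (33 + 37)/23)) + 67)*(-156) = (1/(-97 + (-36*(-1/5) + 70*(1/23))) + 67)*(-156) = (1/(-97 + (36/5 + 70/23)) + 67)*(-156) = (1/(-97 + 1178/115) + 67)*(-156) = (1/(-9977/115) + 67)*(-156) = (-115/9977 + 67)*(-156) = (668344/9977)*(-156) = -104261664/9977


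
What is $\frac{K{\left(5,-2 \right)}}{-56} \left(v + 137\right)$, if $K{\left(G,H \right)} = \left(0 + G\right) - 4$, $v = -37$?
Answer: $- \frac{25}{14} \approx -1.7857$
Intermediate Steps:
$K{\left(G,H \right)} = -4 + G$ ($K{\left(G,H \right)} = G - 4 = -4 + G$)
$\frac{K{\left(5,-2 \right)}}{-56} \left(v + 137\right) = \frac{-4 + 5}{-56} \left(-37 + 137\right) = 1 \left(- \frac{1}{56}\right) 100 = \left(- \frac{1}{56}\right) 100 = - \frac{25}{14}$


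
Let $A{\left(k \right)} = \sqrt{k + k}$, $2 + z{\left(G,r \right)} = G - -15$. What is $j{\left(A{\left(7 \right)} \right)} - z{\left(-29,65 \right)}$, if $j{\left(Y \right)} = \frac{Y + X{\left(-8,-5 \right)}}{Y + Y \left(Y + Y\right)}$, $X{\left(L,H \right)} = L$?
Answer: $\frac{863}{55} + \frac{18 \sqrt{14}}{385} \approx 15.866$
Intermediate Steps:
$z{\left(G,r \right)} = 13 + G$ ($z{\left(G,r \right)} = -2 + \left(G - -15\right) = -2 + \left(G + 15\right) = -2 + \left(15 + G\right) = 13 + G$)
$A{\left(k \right)} = \sqrt{2} \sqrt{k}$ ($A{\left(k \right)} = \sqrt{2 k} = \sqrt{2} \sqrt{k}$)
$j{\left(Y \right)} = \frac{-8 + Y}{Y + 2 Y^{2}}$ ($j{\left(Y \right)} = \frac{Y - 8}{Y + Y \left(Y + Y\right)} = \frac{-8 + Y}{Y + Y 2 Y} = \frac{-8 + Y}{Y + 2 Y^{2}}$)
$j{\left(A{\left(7 \right)} \right)} - z{\left(-29,65 \right)} = \frac{-8 + \sqrt{2} \sqrt{7}}{\sqrt{2} \sqrt{7} \left(1 + 2 \sqrt{2} \sqrt{7}\right)} - \left(13 - 29\right) = \frac{-8 + \sqrt{14}}{\sqrt{14} \left(1 + 2 \sqrt{14}\right)} - -16 = \frac{\frac{\sqrt{14}}{14} \left(-8 + \sqrt{14}\right)}{1 + 2 \sqrt{14}} + 16 = \frac{\sqrt{14} \left(-8 + \sqrt{14}\right)}{14 \left(1 + 2 \sqrt{14}\right)} + 16 = 16 + \frac{\sqrt{14} \left(-8 + \sqrt{14}\right)}{14 \left(1 + 2 \sqrt{14}\right)}$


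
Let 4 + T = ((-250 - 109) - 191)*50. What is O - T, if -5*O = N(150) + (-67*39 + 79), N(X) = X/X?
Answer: 140053/5 ≈ 28011.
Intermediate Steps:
N(X) = 1
T = -27504 (T = -4 + ((-250 - 109) - 191)*50 = -4 + (-359 - 191)*50 = -4 - 550*50 = -4 - 27500 = -27504)
O = 2533/5 (O = -(1 + (-67*39 + 79))/5 = -(1 + (-2613 + 79))/5 = -(1 - 2534)/5 = -1/5*(-2533) = 2533/5 ≈ 506.60)
O - T = 2533/5 - 1*(-27504) = 2533/5 + 27504 = 140053/5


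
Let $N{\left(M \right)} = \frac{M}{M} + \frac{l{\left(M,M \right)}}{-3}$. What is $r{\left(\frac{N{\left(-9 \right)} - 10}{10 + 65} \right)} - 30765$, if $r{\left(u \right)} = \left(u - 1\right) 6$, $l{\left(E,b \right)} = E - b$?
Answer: $- \frac{769293}{25} \approx -30772.0$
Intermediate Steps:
$N{\left(M \right)} = 1$ ($N{\left(M \right)} = \frac{M}{M} + \frac{M - M}{-3} = 1 + 0 \left(- \frac{1}{3}\right) = 1 + 0 = 1$)
$r{\left(u \right)} = -6 + 6 u$ ($r{\left(u \right)} = \left(-1 + u\right) 6 = -6 + 6 u$)
$r{\left(\frac{N{\left(-9 \right)} - 10}{10 + 65} \right)} - 30765 = \left(-6 + 6 \frac{1 - 10}{10 + 65}\right) - 30765 = \left(-6 + 6 \left(- \frac{9}{75}\right)\right) - 30765 = \left(-6 + 6 \left(\left(-9\right) \frac{1}{75}\right)\right) - 30765 = \left(-6 + 6 \left(- \frac{3}{25}\right)\right) - 30765 = \left(-6 - \frac{18}{25}\right) - 30765 = - \frac{168}{25} - 30765 = - \frac{769293}{25}$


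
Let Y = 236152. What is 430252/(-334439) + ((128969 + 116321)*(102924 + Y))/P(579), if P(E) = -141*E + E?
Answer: -198685566746662/193640181 ≈ -1.0261e+6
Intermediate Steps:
P(E) = -140*E
430252/(-334439) + ((128969 + 116321)*(102924 + Y))/P(579) = 430252/(-334439) + ((128969 + 116321)*(102924 + 236152))/((-140*579)) = 430252*(-1/334439) + (245290*339076)/(-81060) = -430252/334439 + 83171952040*(-1/81060) = -430252/334439 - 4158597602/4053 = -198685566746662/193640181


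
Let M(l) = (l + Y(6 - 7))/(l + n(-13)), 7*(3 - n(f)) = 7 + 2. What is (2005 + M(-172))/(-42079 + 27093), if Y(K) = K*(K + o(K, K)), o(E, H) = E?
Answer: -1195575/8931656 ≈ -0.13386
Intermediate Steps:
n(f) = 12/7 (n(f) = 3 - (7 + 2)/7 = 3 - ⅐*9 = 3 - 9/7 = 12/7)
Y(K) = 2*K² (Y(K) = K*(K + K) = K*(2*K) = 2*K²)
M(l) = (2 + l)/(12/7 + l) (M(l) = (l + 2*(6 - 7)²)/(l + 12/7) = (l + 2*(-1)²)/(12/7 + l) = (l + 2*1)/(12/7 + l) = (l + 2)/(12/7 + l) = (2 + l)/(12/7 + l))
(2005 + M(-172))/(-42079 + 27093) = (2005 + 7*(2 - 172)/(12 + 7*(-172)))/(-42079 + 27093) = (2005 + 7*(-170)/(12 - 1204))/(-14986) = (2005 + 7*(-170)/(-1192))*(-1/14986) = (2005 + 7*(-1/1192)*(-170))*(-1/14986) = (2005 + 595/596)*(-1/14986) = (1195575/596)*(-1/14986) = -1195575/8931656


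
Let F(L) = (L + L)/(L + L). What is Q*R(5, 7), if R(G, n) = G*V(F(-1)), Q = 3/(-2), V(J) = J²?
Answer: -15/2 ≈ -7.5000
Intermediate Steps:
F(L) = 1 (F(L) = (2*L)/((2*L)) = (2*L)*(1/(2*L)) = 1)
Q = -3/2 (Q = 3*(-½) = -3/2 ≈ -1.5000)
R(G, n) = G (R(G, n) = G*1² = G*1 = G)
Q*R(5, 7) = -3/2*5 = -15/2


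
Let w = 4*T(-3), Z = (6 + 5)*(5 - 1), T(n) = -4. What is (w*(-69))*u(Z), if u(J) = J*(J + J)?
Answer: 4274688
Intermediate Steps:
Z = 44 (Z = 11*4 = 44)
u(J) = 2*J² (u(J) = J*(2*J) = 2*J²)
w = -16 (w = 4*(-4) = -16)
(w*(-69))*u(Z) = (-16*(-69))*(2*44²) = 1104*(2*1936) = 1104*3872 = 4274688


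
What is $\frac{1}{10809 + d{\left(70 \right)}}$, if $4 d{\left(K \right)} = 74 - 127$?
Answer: $\frac{4}{43183} \approx 9.2629 \cdot 10^{-5}$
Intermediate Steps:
$d{\left(K \right)} = - \frac{53}{4}$ ($d{\left(K \right)} = \frac{74 - 127}{4} = \frac{1}{4} \left(-53\right) = - \frac{53}{4}$)
$\frac{1}{10809 + d{\left(70 \right)}} = \frac{1}{10809 - \frac{53}{4}} = \frac{1}{\frac{43183}{4}} = \frac{4}{43183}$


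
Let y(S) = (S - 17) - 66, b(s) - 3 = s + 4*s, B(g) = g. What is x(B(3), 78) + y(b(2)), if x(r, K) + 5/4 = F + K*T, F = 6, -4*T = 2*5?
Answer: -1041/4 ≈ -260.25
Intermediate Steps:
T = -5/2 ≈ -2.5000
x(r, K) = 19/4 - 5*K/2 (x(r, K) = -5/4 + (6 + K*(-5/2)) = -5/4 + (6 - 5*K/2) = 19/4 - 5*K/2)
b(s) = 3 + 5*s (b(s) = 3 + (s + 4*s) = 3 + 5*s)
y(S) = -83 + S (y(S) = (-17 + S) - 66 = -83 + S)
x(B(3), 78) + y(b(2)) = (19/4 - 5/2*78) + (-83 + (3 + 5*2)) = (19/4 - 195) + (-83 + (3 + 10)) = -761/4 + (-83 + 13) = -761/4 - 70 = -1041/4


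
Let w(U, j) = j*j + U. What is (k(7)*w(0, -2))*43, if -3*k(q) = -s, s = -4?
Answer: -688/3 ≈ -229.33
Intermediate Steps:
w(U, j) = U + j² (w(U, j) = j² + U = U + j²)
k(q) = -4/3 (k(q) = -(-1)*(-4)/3 = -⅓*4 = -4/3)
(k(7)*w(0, -2))*43 = -4*(0 + (-2)²)/3*43 = -4*(0 + 4)/3*43 = -4/3*4*43 = -16/3*43 = -688/3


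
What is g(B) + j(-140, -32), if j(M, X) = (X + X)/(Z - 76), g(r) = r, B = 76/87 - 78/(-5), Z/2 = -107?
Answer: 7262/435 ≈ 16.694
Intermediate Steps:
Z = -214 (Z = 2*(-107) = -214)
B = 7166/435 (B = 76*(1/87) - 78*(-⅕) = 76/87 + 78/5 = 7166/435 ≈ 16.474)
j(M, X) = -X/145 (j(M, X) = (X + X)/(-214 - 76) = (2*X)/(-290) = (2*X)*(-1/290) = -X/145)
g(B) + j(-140, -32) = 7166/435 - 1/145*(-32) = 7166/435 + 32/145 = 7262/435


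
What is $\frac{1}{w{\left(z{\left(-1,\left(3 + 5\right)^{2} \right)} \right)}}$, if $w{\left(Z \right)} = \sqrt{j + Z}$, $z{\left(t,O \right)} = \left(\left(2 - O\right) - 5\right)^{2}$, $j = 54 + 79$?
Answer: $\frac{\sqrt{4622}}{4622} \approx 0.014709$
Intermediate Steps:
$j = 133$
$z{\left(t,O \right)} = \left(-3 - O\right)^{2}$
$w{\left(Z \right)} = \sqrt{133 + Z}$
$\frac{1}{w{\left(z{\left(-1,\left(3 + 5\right)^{2} \right)} \right)}} = \frac{1}{\sqrt{133 + \left(3 + \left(3 + 5\right)^{2}\right)^{2}}} = \frac{1}{\sqrt{133 + \left(3 + 8^{2}\right)^{2}}} = \frac{1}{\sqrt{133 + \left(3 + 64\right)^{2}}} = \frac{1}{\sqrt{133 + 67^{2}}} = \frac{1}{\sqrt{133 + 4489}} = \frac{1}{\sqrt{4622}} = \frac{\sqrt{4622}}{4622}$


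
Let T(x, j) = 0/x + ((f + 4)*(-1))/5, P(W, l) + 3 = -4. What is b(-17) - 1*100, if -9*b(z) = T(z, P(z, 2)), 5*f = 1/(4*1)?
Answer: -9991/100 ≈ -99.910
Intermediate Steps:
P(W, l) = -7 (P(W, l) = -3 - 4 = -7)
f = 1/20 (f = (1/(4*1))/5 = ((1/4)*1)/5 = (1/5)*(1/4) = 1/20 ≈ 0.050000)
T(x, j) = -81/100 (T(x, j) = 0/x + ((1/20 + 4)*(-1))/5 = 0 + ((81/20)*(-1))*(1/5) = 0 - 81/20*1/5 = 0 - 81/100 = -81/100)
b(z) = 9/100 (b(z) = -1/9*(-81/100) = 9/100)
b(-17) - 1*100 = 9/100 - 1*100 = 9/100 - 100 = -9991/100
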